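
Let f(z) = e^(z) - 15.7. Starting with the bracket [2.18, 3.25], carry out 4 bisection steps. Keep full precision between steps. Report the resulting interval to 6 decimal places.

f(2.180000) = -6.853694, f(3.250000) = 10.090340 (opposite signs)
step 1: m = 2.715000, f(m) = -0.595390 < 0 → root in [2.715000, 3.250000]
step 2: m = 2.982500, f(m) = 4.037098 > 0 → root in [2.715000, 2.982500]
step 3: m = 2.848750, f(m) = 1.566186 > 0 → root in [2.715000, 2.848750]
step 4: m = 2.781875, f(m) = 0.449272 > 0 → root in [2.715000, 2.781875]

[2.715000, 2.781875]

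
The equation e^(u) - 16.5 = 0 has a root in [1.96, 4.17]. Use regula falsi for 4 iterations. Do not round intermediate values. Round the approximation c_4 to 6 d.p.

2.724248

False-position update: c = (a·f(b) − b·f(a))/(f(b) − f(a)); replace the endpoint whose sign matches f(c).
f(1.960000) = -9.400673, f(4.170000) = 48.215452
step 1: c = 2.320585, f(c) = -6.318375 < 0 → new bracket [2.320585, 4.170000]
step 2: c = 2.534861, f(c) = -3.885325 < 0 → new bracket [2.534861, 4.170000]
step 3: c = 2.656798, f(c) = -2.249408 < 0 → new bracket [2.656798, 4.170000]
step 4: c = 2.724248, f(c) = -1.255062 < 0 → new bracket [2.724248, 4.170000]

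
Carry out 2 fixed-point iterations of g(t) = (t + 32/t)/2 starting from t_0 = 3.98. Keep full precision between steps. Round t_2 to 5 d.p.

t_1 = g(3.980000) = 6.010101
t_2 = g(6.010101) = 5.667235

5.66724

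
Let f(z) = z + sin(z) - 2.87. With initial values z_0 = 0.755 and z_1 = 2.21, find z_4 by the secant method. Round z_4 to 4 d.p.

Secant update: z_(k+1) = z_k − f(z_k)·(z_k − z_(k-1))/(f(z_k) − f(z_(k-1))).
f(z_0) = -1.429711, f(z_1) = 0.142571
z_2 = 2.210000 - (0.142571)·(2.210000 - 0.755000)/(0.142571 - (-1.429711)) = 2.078064; f(z_2) = 0.082139
z_3 = 2.078064 - (0.082139)·(2.078064 - 2.210000)/(0.082139 - (0.142571)) = 1.898737; f(z_3) = -0.024556
z_4 = 1.898737 - (-0.024556)·(1.898737 - 2.078064)/(-0.024556 - (0.082139)) = 1.940009; f(z_4) = 0.002620

1.9400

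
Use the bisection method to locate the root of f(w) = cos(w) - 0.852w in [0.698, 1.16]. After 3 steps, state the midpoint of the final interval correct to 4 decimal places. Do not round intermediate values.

0.7846

f(0.698000) = 0.171433, f(1.160000) = -0.588980 (opposite signs)
step 1: m = 0.929000, f(m) = -0.192873 < 0 → root in [0.698000, 0.929000]
step 2: m = 0.813500, f(m) = -0.006143 < 0 → root in [0.698000, 0.813500]
step 3: m = 0.755750, f(m) = 0.083858 > 0 → root in [0.755750, 0.813500]
Midpoint of [0.755750, 0.813500] = 0.784625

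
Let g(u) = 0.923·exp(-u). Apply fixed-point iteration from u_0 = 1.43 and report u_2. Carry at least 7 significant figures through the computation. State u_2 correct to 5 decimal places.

0.74007

u_1 = g(1.430000) = 0.220882
u_2 = g(0.220882) = 0.740072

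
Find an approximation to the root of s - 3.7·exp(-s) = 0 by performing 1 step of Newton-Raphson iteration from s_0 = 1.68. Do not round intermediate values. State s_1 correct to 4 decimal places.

f'(s) = 1 + 3.7·exp(-s)
s_0 = 1.680000: f = 0.990416, f' = 1.689584 → s_1 = 1.680000 - (0.990416)/(1.689584) = 1.093810

1.0938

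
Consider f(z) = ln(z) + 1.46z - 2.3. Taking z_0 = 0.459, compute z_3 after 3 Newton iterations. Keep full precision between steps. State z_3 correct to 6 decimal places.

1.363142

f'(z) = 1/z + 1.46
z_0 = 0.459000: f = -2.408565, f' = 3.638649 → z_1 = 0.459000 - (-2.408565)/(3.638649) = 1.120939
z_1 = 1.120939: f = -0.549262, f' = 2.352109 → z_2 = 1.120939 - (-0.549262)/(2.352109) = 1.354458
z_2 = 1.354458: f = -0.019090, f' = 2.198303 → z_3 = 1.354458 - (-0.019090)/(2.198303) = 1.363142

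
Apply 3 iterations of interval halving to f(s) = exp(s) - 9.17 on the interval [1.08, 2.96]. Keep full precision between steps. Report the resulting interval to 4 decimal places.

[2.0200, 2.2550]

f(1.080000) = -6.225320, f(2.960000) = 10.127972 (opposite signs)
step 1: m = 2.020000, f(m) = -1.631675 < 0 → root in [2.020000, 2.960000]
step 2: m = 2.490000, f(m) = 2.891276 > 0 → root in [2.020000, 2.490000]
step 3: m = 2.255000, f(m) = 0.365293 > 0 → root in [2.020000, 2.255000]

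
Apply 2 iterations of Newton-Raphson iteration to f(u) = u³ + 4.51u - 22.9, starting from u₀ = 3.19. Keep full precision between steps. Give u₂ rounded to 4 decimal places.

f'(u) = 3u² + 4.51
u_0 = 3.190000: f = 23.948659, f' = 35.038300 → u_1 = 3.190000 - (23.948659)/(35.038300) = 2.506501
u_1 = 2.506501: f = 4.151520, f' = 23.357635 → u_2 = 2.506501 - (4.151520)/(23.357635) = 2.328763

2.3288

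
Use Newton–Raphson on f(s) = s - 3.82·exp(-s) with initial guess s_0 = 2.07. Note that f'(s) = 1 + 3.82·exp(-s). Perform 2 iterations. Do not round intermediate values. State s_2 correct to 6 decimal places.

s_0 = 2.070000: f = 1.587970, f' = 1.482030 → s_1 = 2.070000 - (1.587970)/(1.482030) = 0.998517
s_1 = 0.998517: f = -0.408869, f' = 2.407386 → s_2 = 0.998517 - (-0.408869)/(2.407386) = 1.168356

1.168356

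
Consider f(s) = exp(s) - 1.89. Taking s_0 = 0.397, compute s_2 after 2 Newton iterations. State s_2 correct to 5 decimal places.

0.63706

Newton update: s ← s − f(s)/f'(s).
f'(s) = exp(s)
s_0 = 0.397000: f = -0.402644, f' = 1.487356 → s_1 = 0.397000 - (-0.402644)/(1.487356) = 0.667711
s_1 = 0.667711: f = 0.059770, f' = 1.949770 → s_2 = 0.667711 - (0.059770)/(1.949770) = 0.637057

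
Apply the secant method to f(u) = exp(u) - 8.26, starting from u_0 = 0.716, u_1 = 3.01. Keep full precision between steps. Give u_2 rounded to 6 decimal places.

f(u_0) = -6.213768, f(u_1) = 12.027400
u_2 = 3.010000 - (12.027400)·(3.010000 - 0.716000)/(12.027400 - (-6.213768)) = 1.497440; f(u_2) = -3.789768

1.497440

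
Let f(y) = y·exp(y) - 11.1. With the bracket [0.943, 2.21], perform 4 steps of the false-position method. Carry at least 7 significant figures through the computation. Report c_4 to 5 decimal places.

1.80852

f(0.943000) = -8.678684, f(2.210000) = 9.045733
step 1: c = 1.563381, f(c) = -3.634952 < 0 → new bracket [1.563381, 2.210000]
step 2: c = 1.748736, f(c) = -1.049430 < 0 → new bracket [1.748736, 2.210000]
step 3: c = 1.796686, f(c) = -0.266641 < 0 → new bracket [1.796686, 2.210000]
step 4: c = 1.808521, f(c) = -0.065466 < 0 → new bracket [1.808521, 2.210000]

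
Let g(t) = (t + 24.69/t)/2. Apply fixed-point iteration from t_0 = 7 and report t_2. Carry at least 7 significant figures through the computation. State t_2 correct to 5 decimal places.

t_1 = g(7.000000) = 5.263571
t_2 = g(5.263571) = 4.977151

4.97715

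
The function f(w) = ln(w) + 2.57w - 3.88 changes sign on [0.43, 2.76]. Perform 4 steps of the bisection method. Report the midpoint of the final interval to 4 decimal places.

1.3766

f(0.430000) = -3.618870, f(2.760000) = 4.228431 (opposite signs)
step 1: m = 1.595000, f(m) = 0.686024 > 0 → root in [0.430000, 1.595000]
step 2: m = 1.012500, f(m) = -1.265452 < 0 → root in [1.012500, 1.595000]
step 3: m = 1.303750, f(m) = -0.264118 < 0 → root in [1.303750, 1.595000]
step 4: m = 1.449375, f(m) = 0.216026 > 0 → root in [1.303750, 1.449375]
Midpoint of [1.303750, 1.449375] = 1.376562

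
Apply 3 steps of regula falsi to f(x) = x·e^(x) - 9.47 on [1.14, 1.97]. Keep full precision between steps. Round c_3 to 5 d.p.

False-position update: c = (a·f(b) − b·f(a))/(f(b) − f(a)); replace the endpoint whose sign matches f(c).
f(1.140000) = -5.905484, f(1.970000) = 4.656233
step 1: c = 1.604087, f(c) = -1.492372 < 0 → new bracket [1.604087, 1.970000]
step 2: c = 1.692900, f(c) = -0.268715 < 0 → new bracket [1.692900, 1.970000]
step 3: c = 1.708019, f(c) = -0.045115 < 0 → new bracket [1.708019, 1.970000]

1.70802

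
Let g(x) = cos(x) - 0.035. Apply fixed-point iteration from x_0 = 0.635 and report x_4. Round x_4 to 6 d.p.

0.702949

x_1 = g(0.635000) = 0.770072
x_2 = g(0.770072) = 0.682861
x_3 = g(0.682861) = 0.740771
x_4 = g(0.740771) = 0.702949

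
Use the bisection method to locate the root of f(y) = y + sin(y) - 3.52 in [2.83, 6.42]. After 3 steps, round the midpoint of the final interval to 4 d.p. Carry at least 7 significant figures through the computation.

4.4006

f(2.830000) = -0.383425, f(6.420000) = 3.036388 (opposite signs)
step 1: m = 4.625000, f(m) = 0.108816 > 0 → root in [2.830000, 4.625000]
step 2: m = 3.727500, f(m) = -0.345456 < 0 → root in [3.727500, 4.625000]
step 3: m = 4.176250, f(m) = -0.203437 < 0 → root in [4.176250, 4.625000]
Midpoint of [4.176250, 4.625000] = 4.400625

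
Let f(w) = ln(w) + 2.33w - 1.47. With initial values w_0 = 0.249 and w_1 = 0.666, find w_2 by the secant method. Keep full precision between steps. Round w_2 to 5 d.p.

0.73524

Secant update: w_(k+1) = w_k − f(w_k)·(w_k − w_(k-1))/(f(w_k) − f(w_(k-1))).
f(w_0) = -2.280132, f(w_1) = -0.324686
w_2 = 0.666000 - (-0.324686)·(0.666000 - 0.249000)/(-0.324686 - (-2.280132)) = 0.735239; f(w_2) = -0.064451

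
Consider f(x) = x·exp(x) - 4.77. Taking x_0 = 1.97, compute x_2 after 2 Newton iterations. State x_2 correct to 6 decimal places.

1.333694

f'(x) = (x + 1)·exp(x)
x_0 = 1.970000: f = 9.356233, f' = 21.296909 → x_1 = 1.970000 - (9.356233)/(21.296909) = 1.530676
x_1 = 1.530676: f = 2.303718, f' = 11.695021 → x_2 = 1.530676 - (2.303718)/(11.695021) = 1.333694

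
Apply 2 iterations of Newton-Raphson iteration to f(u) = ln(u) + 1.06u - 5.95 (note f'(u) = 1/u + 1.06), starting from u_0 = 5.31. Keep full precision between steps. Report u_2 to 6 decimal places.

Newton update: u ← u − f(u)/f'(u).
u_0 = 5.310000: f = 1.348192, f' = 1.248324 → u_1 = 5.310000 - (1.348192)/(1.248324) = 4.229998
u_1 = 4.229998: f = -0.024000, f' = 1.296407 → u_2 = 4.229998 - (-0.024000)/(1.296407) = 4.248511

4.248511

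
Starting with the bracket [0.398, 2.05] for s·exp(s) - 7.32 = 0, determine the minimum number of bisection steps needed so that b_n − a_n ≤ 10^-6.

Initial width b − a = 2.05 − 0.398 = 1.652000.
After n steps the width is (b−a)/2^n; need (b−a)/2^n ≤ 10^-6.
So n ≥ log₂(1.652000/10^-6) = log₂(1652000.0000) ≈ 20.6558.
Hence n = 21.

21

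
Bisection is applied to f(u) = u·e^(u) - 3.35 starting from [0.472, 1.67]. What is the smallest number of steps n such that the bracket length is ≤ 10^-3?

11

Initial width b − a = 1.67 − 0.472 = 1.198000.
After n steps the width is (b−a)/2^n; need (b−a)/2^n ≤ 10^-3.
So n ≥ log₂(1.198000/10^-3) = log₂(1198.0000) ≈ 10.2264.
Hence n = 11.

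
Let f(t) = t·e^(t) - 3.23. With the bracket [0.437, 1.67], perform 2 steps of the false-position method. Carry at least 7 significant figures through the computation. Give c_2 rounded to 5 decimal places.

0.98639

f(0.437000) = -2.553499, f(1.670000) = 5.641320
step 1: c = 0.821202, f(c) = -1.363219 < 0 → new bracket [0.821202, 1.670000]
step 2: c = 0.986394, f(c) = -0.584936 < 0 → new bracket [0.986394, 1.670000]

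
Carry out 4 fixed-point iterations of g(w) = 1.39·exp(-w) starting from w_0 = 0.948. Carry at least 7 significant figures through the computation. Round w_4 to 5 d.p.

w_1 = g(0.948000) = 0.538646
w_2 = g(0.538646) = 0.811117
w_3 = g(0.811117) = 0.617662
w_4 = g(0.617662) = 0.749493

0.74949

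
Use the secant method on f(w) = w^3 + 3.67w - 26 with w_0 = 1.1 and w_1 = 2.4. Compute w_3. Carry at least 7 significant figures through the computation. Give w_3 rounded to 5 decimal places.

2.54746

f(w_0) = -20.632000, f(w_1) = -3.368000
w_2 = 2.400000 - (-3.368000)·(2.400000 - 1.100000)/(-3.368000 - (-20.632000)) = 2.653614; f(w_2) = 2.424642
w_3 = 2.653614 - (2.424642)·(2.653614 - 2.400000)/(2.424642 - (-3.368000)) = 2.547458; f(w_3) = -0.118984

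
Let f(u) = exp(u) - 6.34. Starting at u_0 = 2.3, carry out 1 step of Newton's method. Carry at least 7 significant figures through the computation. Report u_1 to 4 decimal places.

f'(u) = exp(u)
u_0 = 2.300000: f = 3.634182, f' = 9.974182 → u_1 = 2.300000 - (3.634182)/(9.974182) = 1.935641

1.9356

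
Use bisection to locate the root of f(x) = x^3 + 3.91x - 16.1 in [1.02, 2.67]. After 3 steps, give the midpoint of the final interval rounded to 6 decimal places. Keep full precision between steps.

1.948125

f(1.020000) = -11.050592, f(2.670000) = 13.373863 (opposite signs)
step 1: m = 1.845000, f(m) = -2.605624 < 0 → root in [1.845000, 2.670000]
step 2: m = 2.257500, f(m) = 4.231736 > 0 → root in [1.845000, 2.257500]
step 3: m = 2.051250, f(m) = 0.551281 > 0 → root in [1.845000, 2.051250]
Midpoint of [1.845000, 2.051250] = 1.948125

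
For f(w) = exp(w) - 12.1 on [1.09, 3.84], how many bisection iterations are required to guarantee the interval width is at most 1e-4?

Initial width b − a = 3.84 − 1.09 = 2.750000.
After n steps the width is (b−a)/2^n; need (b−a)/2^n ≤ 1e-4.
So n ≥ log₂(2.750000/1e-4) = log₂(27500.0000) ≈ 14.7471.
Hence n = 15.

15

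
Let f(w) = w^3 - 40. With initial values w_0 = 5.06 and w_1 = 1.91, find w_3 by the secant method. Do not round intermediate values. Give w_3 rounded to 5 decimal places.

f(w_0) = 89.554216, f(w_1) = -33.032129
w_2 = 1.910000 - (-33.032129)·(1.910000 - 5.060000)/(-33.032129 - (89.554216)) = 2.758799; f(w_2) = -19.002851
w_3 = 2.758799 - (-19.002851)·(2.758799 - 1.910000)/(-19.002851 - (-33.032129)) = 3.908510; f(w_3) = 19.708147

3.90851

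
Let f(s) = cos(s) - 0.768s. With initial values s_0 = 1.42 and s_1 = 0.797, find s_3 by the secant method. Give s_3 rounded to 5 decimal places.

f(s_0) = -0.940335, f(s_1) = 0.086760
s_2 = 0.797000 - (0.086760)·(0.797000 - 1.420000)/(0.086760 - (-0.940335)) = 0.849625; f(s_2) = 0.007752
s_3 = 0.849625 - (0.007752)·(0.849625 - 0.797000)/(0.007752 - (0.086760)) = 0.854789; f(s_3) = -0.000100

0.85479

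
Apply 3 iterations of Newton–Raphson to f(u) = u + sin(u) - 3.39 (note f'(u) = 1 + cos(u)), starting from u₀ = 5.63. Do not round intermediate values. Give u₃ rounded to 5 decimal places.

4.31486

Newton update: u ← u − f(u)/f'(u).
u_0 = 5.630000: f = 1.632281, f' = 1.794152 → u_1 = 5.630000 - (1.632281)/(1.794152) = 4.720222
u_1 = 4.720222: f = 0.330252, f' = 1.007832 → u_2 = 4.720222 - (0.330252)/(1.007832) = 4.392536
u_2 = 4.392536: f = 0.053254, f' = 0.685573 → u_3 = 4.392536 - (0.053254)/(0.685573) = 4.314857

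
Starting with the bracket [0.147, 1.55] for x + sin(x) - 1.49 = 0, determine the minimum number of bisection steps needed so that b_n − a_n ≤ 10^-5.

18

Initial width b − a = 1.55 − 0.147 = 1.403000.
After n steps the width is (b−a)/2^n; need (b−a)/2^n ≤ 10^-5.
So n ≥ log₂(1.403000/10^-5) = log₂(140300.0000) ≈ 17.0982.
Hence n = 18.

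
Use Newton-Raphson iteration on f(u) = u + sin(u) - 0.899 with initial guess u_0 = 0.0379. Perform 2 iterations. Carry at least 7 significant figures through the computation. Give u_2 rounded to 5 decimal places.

f'(u) = 1 + cos(u)
u_0 = 0.037900: f = -0.823209, f' = 1.999282 → u_1 = 0.037900 - (-0.823209)/(1.999282) = 0.449652
u_1 = 0.449652: f = -0.014695, f' = 1.900598 → u_2 = 0.449652 - (-0.014695)/(1.900598) = 0.457384

0.45738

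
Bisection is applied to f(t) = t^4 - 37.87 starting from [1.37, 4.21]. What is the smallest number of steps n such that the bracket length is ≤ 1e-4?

Initial width b − a = 4.21 − 1.37 = 2.840000.
After n steps the width is (b−a)/2^n; need (b−a)/2^n ≤ 1e-4.
So n ≥ log₂(2.840000/1e-4) = log₂(28400.0000) ≈ 14.7936.
Hence n = 15.

15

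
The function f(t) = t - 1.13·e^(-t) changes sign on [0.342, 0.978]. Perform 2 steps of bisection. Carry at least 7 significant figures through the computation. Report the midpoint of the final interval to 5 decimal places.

f(0.342000) = -0.460693, f(0.978000) = 0.553049 (opposite signs)
step 1: m = 0.660000, f(m) = 0.075958 > 0 → root in [0.342000, 0.660000]
step 2: m = 0.501000, f(m) = -0.183695 < 0 → root in [0.501000, 0.660000]
Midpoint of [0.501000, 0.660000] = 0.580500

0.58050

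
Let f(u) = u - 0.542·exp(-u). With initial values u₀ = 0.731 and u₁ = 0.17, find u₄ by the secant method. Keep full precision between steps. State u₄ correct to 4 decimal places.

0.3732

f(u_0) = 0.470066, f(u_1) = -0.287266
u_2 = 0.170000 - (-0.287266)·(0.170000 - 0.731000)/(-0.287266 - (0.470066)) = 0.382795; f(u_2) = 0.013176
u_3 = 0.382795 - (0.013176)·(0.382795 - 0.170000)/(0.013176 - (-0.287266)) = 0.373462; f(u_3) = 0.000378
u_4 = 0.373462 - (0.000378)·(0.373462 - 0.382795)/(0.000378 - (0.013176)) = 0.373186; f(u_4) = -0.000000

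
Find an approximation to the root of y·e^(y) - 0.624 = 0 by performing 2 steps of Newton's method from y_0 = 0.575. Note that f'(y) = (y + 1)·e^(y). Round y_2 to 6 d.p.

0.413248

y_0 = 0.575000: f = 0.397850, f' = 2.798981 → y_1 = 0.575000 - (0.397850)/(2.798981) = 0.432859
y_1 = 0.432859: f = 0.043321, f' = 2.208980 → y_2 = 0.432859 - (0.043321)/(2.208980) = 0.413248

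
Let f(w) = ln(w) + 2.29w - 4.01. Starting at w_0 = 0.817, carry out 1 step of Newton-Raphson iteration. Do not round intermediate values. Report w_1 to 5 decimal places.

1.48325

f'(w) = 1/w + 2.29
w_0 = 0.817000: f = -2.341186, f' = 3.513990 → w_1 = 0.817000 - (-2.341186)/(3.513990) = 1.483247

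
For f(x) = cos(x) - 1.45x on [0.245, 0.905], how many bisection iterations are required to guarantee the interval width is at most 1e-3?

Initial width b − a = 0.905 − 0.245 = 0.660000.
After n steps the width is (b−a)/2^n; need (b−a)/2^n ≤ 1e-3.
So n ≥ log₂(0.660000/1e-3) = log₂(660.0000) ≈ 9.3663.
Hence n = 10.

10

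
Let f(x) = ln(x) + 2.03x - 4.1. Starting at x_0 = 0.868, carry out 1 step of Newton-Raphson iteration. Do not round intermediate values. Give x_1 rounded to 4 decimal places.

1.6472

Newton update: x ← x − f(x)/f'(x).
f'(x) = 1/x + 2.03
x_0 = 0.868000: f = -2.479524, f' = 3.182074 → x_1 = 0.868000 - (-2.479524)/(3.182074) = 1.647216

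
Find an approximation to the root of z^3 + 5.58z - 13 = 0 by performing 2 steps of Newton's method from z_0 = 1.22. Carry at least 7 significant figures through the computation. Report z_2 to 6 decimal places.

Newton update: z ← z − f(z)/f'(z).
f'(z) = 3z^2 + 5.58
z_0 = 1.220000: f = -4.376552, f' = 10.045200 → z_1 = 1.220000 - (-4.376552)/(10.045200) = 1.655686
z_1 = 1.655686: f = 0.777452, f' = 13.803887 → z_2 = 1.655686 - (0.777452)/(13.803887) = 1.599365

1.599365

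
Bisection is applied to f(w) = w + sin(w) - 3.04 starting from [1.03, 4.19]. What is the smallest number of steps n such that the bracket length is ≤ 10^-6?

22

Initial width b − a = 4.19 − 1.03 = 3.160000.
After n steps the width is (b−a)/2^n; need (b−a)/2^n ≤ 10^-6.
So n ≥ log₂(3.160000/10^-6) = log₂(3160000.0000) ≈ 21.5915.
Hence n = 22.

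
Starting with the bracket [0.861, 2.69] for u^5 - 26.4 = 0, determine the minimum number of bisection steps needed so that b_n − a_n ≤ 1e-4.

15

Initial width b − a = 2.69 − 0.861 = 1.829000.
After n steps the width is (b−a)/2^n; need (b−a)/2^n ≤ 1e-4.
So n ≥ log₂(1.829000/1e-4) = log₂(18290.0000) ≈ 14.1588.
Hence n = 15.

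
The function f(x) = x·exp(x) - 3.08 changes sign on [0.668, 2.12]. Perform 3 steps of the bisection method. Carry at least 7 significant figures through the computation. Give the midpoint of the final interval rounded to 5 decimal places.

1.12175

f(0.668000) = -1.777178, f(2.120000) = 14.582011 (opposite signs)
step 1: m = 1.394000, f(m) = 2.539133 > 0 → root in [0.668000, 1.394000]
step 2: m = 1.031000, f(m) = -0.189212 < 0 → root in [1.031000, 1.394000]
step 3: m = 1.212500, f(m) = 0.996278 > 0 → root in [1.031000, 1.212500]
Midpoint of [1.031000, 1.212500] = 1.121750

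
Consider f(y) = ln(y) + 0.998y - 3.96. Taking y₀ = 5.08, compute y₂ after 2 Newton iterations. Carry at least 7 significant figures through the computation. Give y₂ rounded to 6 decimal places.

2.900254

f'(y) = 1/y + 0.998
y_0 = 5.080000: f = 2.735151, f' = 1.194850 → y_1 = 5.080000 - (2.735151)/(1.194850) = 2.790884
y_1 = 2.790884: f = -0.148339, f' = 1.356309 → y_2 = 2.790884 - (-0.148339)/(1.356309) = 2.900254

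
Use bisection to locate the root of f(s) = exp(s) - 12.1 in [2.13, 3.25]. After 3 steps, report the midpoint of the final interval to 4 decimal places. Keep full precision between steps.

f(2.130000) = -3.685133, f(3.250000) = 13.690340 (opposite signs)
step 1: m = 2.690000, f(m) = 2.631676 > 0 → root in [2.130000, 2.690000]
step 2: m = 2.410000, f(m) = -0.966039 < 0 → root in [2.410000, 2.690000]
step 3: m = 2.550000, f(m) = 0.707104 > 0 → root in [2.410000, 2.550000]
Midpoint of [2.410000, 2.550000] = 2.480000

2.4800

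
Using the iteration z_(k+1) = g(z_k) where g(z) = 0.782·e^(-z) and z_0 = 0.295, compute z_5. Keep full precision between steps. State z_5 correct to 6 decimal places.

0.487854

z_1 = g(0.295000) = 0.582224
z_2 = g(0.582224) = 0.436868
z_3 = g(0.436868) = 0.505216
z_4 = g(0.505216) = 0.471839
z_5 = g(0.471839) = 0.487854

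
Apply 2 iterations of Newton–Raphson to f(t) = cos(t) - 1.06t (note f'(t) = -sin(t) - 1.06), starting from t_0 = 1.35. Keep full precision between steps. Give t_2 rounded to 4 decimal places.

0.7137

t_0 = 1.350000: f = -1.211993, f' = -2.035723 → t_1 = 1.350000 - (-1.211993)/(-2.035723) = 0.754638
t_1 = 0.754638: f = -0.071396, f' = -1.745025 → t_2 = 0.754638 - (-0.071396)/(-1.745025) = 0.713724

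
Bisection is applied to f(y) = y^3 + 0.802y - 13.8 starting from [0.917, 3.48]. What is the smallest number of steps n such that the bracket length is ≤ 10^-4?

Initial width b − a = 3.48 − 0.917 = 2.563000.
After n steps the width is (b−a)/2^n; need (b−a)/2^n ≤ 10^-4.
So n ≥ log₂(2.563000/10^-4) = log₂(25630.0000) ≈ 14.6455.
Hence n = 15.

15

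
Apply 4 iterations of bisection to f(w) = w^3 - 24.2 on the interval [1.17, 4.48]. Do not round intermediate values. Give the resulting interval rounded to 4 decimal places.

[2.8250, 3.0319]

f(1.170000) = -22.598387, f(4.480000) = 65.715392 (opposite signs)
step 1: m = 2.825000, f(m) = -1.654734 < 0 → root in [2.825000, 4.480000]
step 2: m = 3.652500, f(m) = 24.527112 > 0 → root in [2.825000, 3.652500]
step 3: m = 3.238750, f(m) = 9.772873 > 0 → root in [2.825000, 3.238750]
step 4: m = 3.031875, f(m) = 3.669802 > 0 → root in [2.825000, 3.031875]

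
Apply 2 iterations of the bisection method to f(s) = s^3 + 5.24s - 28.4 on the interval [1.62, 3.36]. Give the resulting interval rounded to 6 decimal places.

[2.055000, 2.490000]

f(1.620000) = -15.659672, f(3.360000) = 27.139456 (opposite signs)
step 1: m = 2.490000, f(m) = 0.085849 > 0 → root in [1.620000, 2.490000]
step 2: m = 2.055000, f(m) = -8.953484 < 0 → root in [2.055000, 2.490000]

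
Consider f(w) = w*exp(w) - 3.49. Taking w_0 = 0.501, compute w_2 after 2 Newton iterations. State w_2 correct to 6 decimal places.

1.244406

Newton update: w ← w − f(w)/f'(w).
f'(w) = (w+1)*exp(w)
w_0 = 0.501000: f = -2.663164, f' = 2.477207 → w_1 = 0.501000 - (-2.663164)/(2.477207) = 1.576067
w_1 = 1.576067: f = 4.131706, f' = 12.457607 → w_2 = 1.576067 - (4.131706)/(12.457607) = 1.244406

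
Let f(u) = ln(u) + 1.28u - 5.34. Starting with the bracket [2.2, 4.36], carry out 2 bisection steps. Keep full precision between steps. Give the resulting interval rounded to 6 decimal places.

f(2.200000) = -1.735543, f(4.360000) = 1.713272 (opposite signs)
step 1: m = 3.280000, f(m) = 0.046243 > 0 → root in [2.200000, 3.280000]
step 2: m = 2.740000, f(m) = -0.824842 < 0 → root in [2.740000, 3.280000]

[2.740000, 3.280000]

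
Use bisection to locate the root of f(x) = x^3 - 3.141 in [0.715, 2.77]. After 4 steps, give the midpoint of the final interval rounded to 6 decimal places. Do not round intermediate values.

f(0.715000) = -2.775474, f(2.770000) = 18.112933 (opposite signs)
step 1: m = 1.742500, f(m) = 2.149764 > 0 → root in [0.715000, 1.742500]
step 2: m = 1.228750, f(m) = -1.285801 < 0 → root in [1.228750, 1.742500]
step 3: m = 1.485625, f(m) = 0.137896 > 0 → root in [1.228750, 1.485625]
step 4: m = 1.357187, f(m) = -0.641118 < 0 → root in [1.357187, 1.485625]
Midpoint of [1.357187, 1.485625] = 1.421406

1.421406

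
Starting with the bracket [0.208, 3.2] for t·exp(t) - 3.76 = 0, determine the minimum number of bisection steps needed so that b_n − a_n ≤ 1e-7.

25

Initial width b − a = 3.2 − 0.208 = 2.992000.
After n steps the width is (b−a)/2^n; need (b−a)/2^n ≤ 1e-7.
So n ≥ log₂(2.992000/1e-7) = log₂(29920000.0000) ≈ 24.8346.
Hence n = 25.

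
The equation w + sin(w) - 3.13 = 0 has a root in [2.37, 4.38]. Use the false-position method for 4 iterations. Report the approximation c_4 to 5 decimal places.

2.72673

False-position update: c = (a·f(b) − b·f(a))/(f(b) − f(a)); replace the endpoint whose sign matches f(c).
f(2.370000) = -0.062722, f(4.380000) = 0.304734
step 1: c = 2.713093, f(c) = -0.001400 < 0 → new bracket [2.713093, 4.380000]
step 2: c = 2.720718, f(c) = -0.000723 < 0 → new bracket [2.720718, 4.380000]
step 3: c = 2.724646, f(c) = -0.000383 < 0 → new bracket [2.724646, 4.380000]
step 4: c = 2.726726, f(c) = -0.000206 < 0 → new bracket [2.726726, 4.380000]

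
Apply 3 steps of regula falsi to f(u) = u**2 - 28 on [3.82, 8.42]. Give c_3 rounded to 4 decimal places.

f(3.820000) = -13.407600, f(8.420000) = 42.896400
step 1: c = 4.915392, f(c) = -3.838920 < 0 → new bracket [4.915392, 8.420000]
step 2: c = 5.203267, f(c) = -0.926016 < 0 → new bracket [5.203267, 8.420000]
step 3: c = 5.271240, f(c) = -0.214031 < 0 → new bracket [5.271240, 8.420000]

5.2712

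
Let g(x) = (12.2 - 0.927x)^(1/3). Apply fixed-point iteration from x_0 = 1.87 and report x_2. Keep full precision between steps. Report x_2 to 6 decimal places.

2.166735

x_1 = g(1.870000) = 2.187429
x_2 = g(2.187429) = 2.166735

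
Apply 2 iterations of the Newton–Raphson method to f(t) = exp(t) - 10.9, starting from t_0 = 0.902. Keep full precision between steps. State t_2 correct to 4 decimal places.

f'(t) = exp(t)
t_0 = 0.902000: f = -8.435473, f' = 2.464527 → t_1 = 0.902000 - (-8.435473)/(2.464527) = 4.324755
t_1 = 4.324755: f = 64.646996, f' = 75.546996 → t_2 = 4.324755 - (64.646996)/(75.546996) = 3.469036

3.4690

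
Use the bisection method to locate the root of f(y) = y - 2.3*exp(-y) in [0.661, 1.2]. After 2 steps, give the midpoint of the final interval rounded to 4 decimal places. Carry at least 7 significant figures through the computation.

f(0.661000) = -0.526570, f(1.200000) = 0.507253 (opposite signs)
step 1: m = 0.930500, f(m) = 0.023480 > 0 → root in [0.661000, 0.930500]
step 2: m = 0.795750, f(m) = -0.242108 < 0 → root in [0.795750, 0.930500]
Midpoint of [0.795750, 0.930500] = 0.863125

0.8631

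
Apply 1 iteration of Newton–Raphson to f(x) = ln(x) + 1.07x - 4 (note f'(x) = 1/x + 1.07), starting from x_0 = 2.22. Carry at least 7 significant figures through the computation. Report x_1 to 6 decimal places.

2.763979

Newton update: x ← x − f(x)/f'(x).
x_0 = 2.220000: f = -0.827093, f' = 1.520450 → x_1 = 2.220000 - (-0.827093)/(1.520450) = 2.763979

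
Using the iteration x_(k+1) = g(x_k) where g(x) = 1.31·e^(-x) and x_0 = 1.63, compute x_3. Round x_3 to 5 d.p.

x_1 = g(1.630000) = 0.256668
x_2 = g(0.256668) = 1.013449
x_3 = g(1.013449) = 0.475484

0.47548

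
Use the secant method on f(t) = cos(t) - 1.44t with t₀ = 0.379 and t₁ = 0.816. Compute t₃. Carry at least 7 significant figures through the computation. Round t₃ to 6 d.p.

0.580195

f(t_0) = 0.383275, f(t_1) = -0.489900
t_2 = 0.816000 - (-0.489900)·(0.816000 - 0.379000)/(-0.489900 - (0.383275)) = 0.570819; f(t_2) = 0.019480
t_3 = 0.570819 - (0.019480)·(0.570819 - 0.816000)/(0.019480 - (-0.489900)) = 0.580195; f(t_3) = 0.000875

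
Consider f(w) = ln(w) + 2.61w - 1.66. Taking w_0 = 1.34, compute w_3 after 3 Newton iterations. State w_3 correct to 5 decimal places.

f'(w) = 1/w + 2.61
w_0 = 1.340000: f = 2.130070, f' = 3.356269 → w_1 = 1.340000 - (2.130070)/(3.356269) = 0.705346
w_1 = 0.705346: f = -0.168114, f' = 4.027744 → w_2 = 0.705346 - (-0.168114)/(4.027744) = 0.747085
w_2 = 0.747085: f = -0.001685, f' = 3.948536 → w_3 = 0.747085 - (-0.001685)/(3.948536) = 0.747512

0.74751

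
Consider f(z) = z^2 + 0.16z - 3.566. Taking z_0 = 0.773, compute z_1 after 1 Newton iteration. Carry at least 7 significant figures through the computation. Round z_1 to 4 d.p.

2.4405

f'(z) = 2z + 0.16
z_0 = 0.773000: f = -2.844791, f' = 1.706000 → z_1 = 0.773000 - (-2.844791)/(1.706000) = 2.440521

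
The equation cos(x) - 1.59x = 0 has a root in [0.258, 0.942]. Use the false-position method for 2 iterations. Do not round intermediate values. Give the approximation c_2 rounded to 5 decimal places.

0.53805

f(0.258000) = 0.556682, f(0.942000) = -0.909608
step 1: c = 0.517683, f(c) = 0.045852 > 0 → new bracket [0.517683, 0.942000]
step 2: c = 0.538046, f(c) = 0.003219 > 0 → new bracket [0.538046, 0.942000]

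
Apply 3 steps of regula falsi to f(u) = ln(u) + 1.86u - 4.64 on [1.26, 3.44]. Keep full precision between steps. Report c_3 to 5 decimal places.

f(1.260000) = -2.065288, f(3.440000) = 2.993871
step 1: c = 2.149936, f(c) = 0.124319 > 0 → new bracket [1.260000, 2.149936]
step 2: c = 2.099408, f(c) = 0.006555 > 0 → new bracket [1.260000, 2.099408]
step 3: c = 2.096753, f(c) = 0.000349 > 0 → new bracket [1.260000, 2.096753]

2.09675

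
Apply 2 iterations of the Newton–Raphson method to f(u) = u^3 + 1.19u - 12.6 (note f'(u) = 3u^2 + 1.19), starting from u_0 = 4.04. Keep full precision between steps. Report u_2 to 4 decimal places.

u_0 = 4.040000: f = 58.146864, f' = 50.154800 → u_1 = 4.040000 - (58.146864)/(50.154800) = 2.880652
u_1 = 2.880652: f = 14.732077, f' = 26.084469 → u_2 = 2.880652 - (14.732077)/(26.084469) = 2.315869

2.3159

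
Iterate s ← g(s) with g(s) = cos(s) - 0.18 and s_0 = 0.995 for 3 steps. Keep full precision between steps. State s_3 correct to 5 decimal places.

s_1 = g(0.995000) = 0.364503
s_2 = g(0.364503) = 0.754301
s_3 = g(0.754301) = 0.548750

0.54875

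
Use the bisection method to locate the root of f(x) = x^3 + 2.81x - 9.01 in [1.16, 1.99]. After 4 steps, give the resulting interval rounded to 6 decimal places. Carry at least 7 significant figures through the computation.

f(1.160000) = -4.189504, f(1.990000) = 4.462499 (opposite signs)
step 1: m = 1.575000, f(m) = -0.677266 < 0 → root in [1.575000, 1.990000]
step 2: m = 1.782500, f(m) = 1.662373 > 0 → root in [1.575000, 1.782500]
step 3: m = 1.678750, f(m) = 0.438343 > 0 → root in [1.575000, 1.678750]
step 4: m = 1.626875, f(m) = -0.132595 < 0 → root in [1.626875, 1.678750]

[1.626875, 1.678750]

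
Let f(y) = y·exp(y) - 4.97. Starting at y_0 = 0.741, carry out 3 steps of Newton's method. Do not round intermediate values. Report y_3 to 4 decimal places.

f'(y) = (y + 1)·exp(y)
y_0 = 0.741000: f = -3.415358, f' = 3.652675 → y_1 = 0.741000 - (-3.415358)/(3.652675) = 1.676029
y_1 = 1.676029: f = 3.987193, f' = 14.301486 → y_2 = 1.676029 - (3.987193)/(14.301486) = 1.397234
y_2 = 1.397234: f = 0.680409, f' = 9.694407 → y_3 = 1.397234 - (0.680409)/(9.694407) = 1.327048

1.3270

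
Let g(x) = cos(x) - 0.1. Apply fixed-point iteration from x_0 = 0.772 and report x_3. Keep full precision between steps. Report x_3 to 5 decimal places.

0.65450

x_1 = g(0.772000) = 0.616517
x_2 = g(0.616517) = 0.715897
x_3 = g(0.715897) = 0.654505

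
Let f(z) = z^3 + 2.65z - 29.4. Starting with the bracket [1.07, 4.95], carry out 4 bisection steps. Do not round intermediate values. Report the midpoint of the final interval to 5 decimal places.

f(1.070000) = -25.339457, f(4.950000) = 105.004875 (opposite signs)
step 1: m = 3.010000, f(m) = 5.847401 > 0 → root in [1.070000, 3.010000]
step 2: m = 2.040000, f(m) = -15.504336 < 0 → root in [2.040000, 3.010000]
step 3: m = 2.525000, f(m) = -6.610297 < 0 → root in [2.525000, 3.010000]
step 4: m = 2.767500, f(m) = -0.869687 < 0 → root in [2.767500, 3.010000]
Midpoint of [2.767500, 3.010000] = 2.888750

2.88875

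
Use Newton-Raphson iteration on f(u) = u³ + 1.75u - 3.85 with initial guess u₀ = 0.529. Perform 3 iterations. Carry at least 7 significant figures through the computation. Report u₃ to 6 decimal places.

1.206691

Newton update: u ← u − f(u)/f'(u).
f'(u) = 3u² + 1.75
u_0 = 0.529000: f = -2.776214, f' = 2.589523 → u_1 = 0.529000 - (-2.776214)/(2.589523) = 1.601095
u_1 = 1.601095: f = 3.056330, f' = 9.440514 → u_2 = 1.601095 - (3.056330)/(9.440514) = 1.277349
u_2 = 1.277349: f = 0.469507, f' = 6.644859 → u_3 = 1.277349 - (0.469507)/(6.644859) = 1.206691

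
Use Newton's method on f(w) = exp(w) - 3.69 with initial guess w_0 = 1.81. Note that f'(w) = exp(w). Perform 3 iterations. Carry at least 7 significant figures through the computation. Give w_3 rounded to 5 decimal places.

1.30564

w_0 = 1.810000: f = 2.420447, f' = 6.110447 → w_1 = 1.810000 - (2.420447)/(6.110447) = 1.413884
w_1 = 1.413884: f = 0.421894, f' = 4.111894 → w_2 = 1.413884 - (0.421894)/(4.111894) = 1.311280
w_2 = 1.311280: f = 0.020922, f' = 3.710922 → w_3 = 1.311280 - (0.020922)/(3.710922) = 1.305642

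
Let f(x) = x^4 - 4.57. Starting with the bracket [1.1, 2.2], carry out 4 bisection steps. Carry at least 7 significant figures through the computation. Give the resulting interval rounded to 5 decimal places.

f(1.100000) = -3.105900, f(2.200000) = 18.855600 (opposite signs)
step 1: m = 1.650000, f(m) = 2.842006 > 0 → root in [1.100000, 1.650000]
step 2: m = 1.375000, f(m) = -0.995537 < 0 → root in [1.375000, 1.650000]
step 3: m = 1.512500, f(m) = 0.663371 > 0 → root in [1.375000, 1.512500]
step 4: m = 1.443750, f(m) = -0.225218 < 0 → root in [1.443750, 1.512500]

[1.44375, 1.51250]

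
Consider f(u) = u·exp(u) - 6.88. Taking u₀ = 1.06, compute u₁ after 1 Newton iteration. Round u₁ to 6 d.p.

1.702532

f'(u) = (u + 1)·exp(u)
u_0 = 1.060000: f = -3.820447, f' = 5.945924 → u_1 = 1.060000 - (-3.820447)/(5.945924) = 1.702532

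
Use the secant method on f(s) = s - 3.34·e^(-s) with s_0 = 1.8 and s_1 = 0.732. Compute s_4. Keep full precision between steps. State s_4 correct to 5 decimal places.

Secant update: s_(k+1) = s_k − f(s_k)·(s_k − s_(k-1))/(f(s_k) − f(s_(k-1))).
f(s_0) = 1.247902, f(s_1) = -0.874360
s_2 = 0.732000 - (-0.874360)·(0.732000 - 1.800000)/(-0.874360 - (1.247902)) = 1.172010; f(s_2) = 0.137466
s_3 = 1.172010 - (0.137466)·(1.172010 - 0.732000)/(0.137466 - (-0.874360)) = 1.112231; f(s_3) = 0.013956
s_4 = 1.112231 - (0.013956)·(1.112231 - 1.172010)/(0.013956 - (0.137466)) = 1.105476; f(s_4) = -0.000243

1.10548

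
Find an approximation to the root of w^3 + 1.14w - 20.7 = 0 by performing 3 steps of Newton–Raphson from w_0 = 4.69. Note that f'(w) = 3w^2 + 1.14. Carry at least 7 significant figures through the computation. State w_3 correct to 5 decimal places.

w_0 = 4.690000: f = 87.808309, f' = 67.128300 → w_1 = 4.690000 - (87.808309)/(67.128300) = 3.381933
w_1 = 3.381933: f = 21.836166, f' = 35.452414 → w_2 = 3.381933 - (21.836166)/(35.452414) = 2.766004
w_2 = 2.766004: f = 3.615332, f' = 24.092337 → w_3 = 2.766004 - (3.615332)/(24.092337) = 2.615943

2.61594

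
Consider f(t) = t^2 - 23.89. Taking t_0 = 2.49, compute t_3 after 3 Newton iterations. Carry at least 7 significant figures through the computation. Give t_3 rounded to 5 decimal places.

4.88896

f'(t) = 2t
t_0 = 2.490000: f = -17.689900, f' = 4.980000 → t_1 = 2.490000 - (-17.689900)/(4.980000) = 6.042189
t_1 = 6.042189: f = 12.618045, f' = 12.084378 → t_2 = 6.042189 - (12.618045)/(12.084378) = 4.998027
t_2 = 4.998027: f = 1.090274, f' = 9.996054 → t_3 = 4.998027 - (1.090274)/(9.996054) = 4.888957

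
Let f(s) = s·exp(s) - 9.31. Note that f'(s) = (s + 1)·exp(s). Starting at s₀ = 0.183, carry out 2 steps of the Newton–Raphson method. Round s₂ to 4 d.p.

s_0 = 0.183000: f = -9.090251, f' = 1.420563 → s_1 = 0.183000 - (-9.090251)/(1.420563) = 6.582046
s_1 = 6.582046: f = 4743.026868, f' = 5474.351998 → s_2 = 6.582046 - (4743.026868)/(5474.351998) = 5.715637

5.7156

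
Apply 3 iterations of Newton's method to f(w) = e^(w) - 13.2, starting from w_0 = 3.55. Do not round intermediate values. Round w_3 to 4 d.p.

f'(w) = e^(w)
w_0 = 3.550000: f = 21.613317, f' = 34.813317 → w_1 = 3.550000 - (21.613317)/(34.813317) = 2.929165
w_1 = 2.929165: f = 5.512004, f' = 18.712004 → w_2 = 2.929165 - (5.512004)/(18.712004) = 2.634595
w_2 = 2.634595: f = 0.737663, f' = 13.937663 → w_3 = 2.634595 - (0.737663)/(13.937663) = 2.581669

2.5817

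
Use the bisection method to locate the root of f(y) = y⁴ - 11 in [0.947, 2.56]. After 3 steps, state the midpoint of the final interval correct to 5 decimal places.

f(0.947000) = -10.195734, f(2.560000) = 31.949673 (opposite signs)
step 1: m = 1.753500, f(m) = -1.545837 < 0 → root in [1.753500, 2.560000]
step 2: m = 2.156750, f(m) = 10.637109 > 0 → root in [1.753500, 2.156750]
step 3: m = 1.955125, f(m) = 3.611611 > 0 → root in [1.753500, 1.955125]
Midpoint of [1.753500, 1.955125] = 1.854313

1.85431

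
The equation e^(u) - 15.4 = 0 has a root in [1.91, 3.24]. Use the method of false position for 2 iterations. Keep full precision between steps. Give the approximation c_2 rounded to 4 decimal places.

False-position update: c = (a·f(b) − b·f(a))/(f(b) − f(a)); replace the endpoint whose sign matches f(c).
f(1.910000) = -8.646911, f(3.240000) = 10.133722
step 1: c = 2.522354, f(c) = -2.942114 < 0 → new bracket [2.522354, 3.240000]
step 2: c = 2.683827, f(c) = -0.758982 < 0 → new bracket [2.683827, 3.240000]

2.6838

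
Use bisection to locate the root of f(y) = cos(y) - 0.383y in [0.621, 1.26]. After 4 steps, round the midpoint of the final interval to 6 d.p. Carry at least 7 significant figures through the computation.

f(0.621000) = 0.575454, f(1.260000) = -0.176763 (opposite signs)
step 1: m = 0.940500, f(m) = 0.229173 > 0 → root in [0.940500, 1.260000]
step 2: m = 1.100250, f(m) = 0.031978 > 0 → root in [1.100250, 1.260000]
step 3: m = 1.180125, f(m) = -0.071179 < 0 → root in [1.100250, 1.180125]
step 4: m = 1.140187, f(m) = -0.019268 < 0 → root in [1.100250, 1.140187]
Midpoint of [1.100250, 1.140187] = 1.120219

1.120219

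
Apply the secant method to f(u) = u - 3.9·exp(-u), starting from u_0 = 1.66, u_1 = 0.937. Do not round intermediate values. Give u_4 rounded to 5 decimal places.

1.18836

f(u_0) = 0.918458, f(u_1) = -0.591026
u_2 = 0.937000 - (-0.591026)·(0.937000 - 1.660000)/(-0.591026 - (0.918458)) = 1.220085; f(u_2) = 0.068784
u_3 = 1.220085 - (0.068784)·(1.220085 - 0.937000)/(0.068784 - (-0.591026)) = 1.190573; f(u_3) = 0.004791
u_4 = 1.190573 - (0.004791)·(1.190573 - 1.220085)/(0.004791 - (0.068784)) = 1.188364; f(u_4) = -0.000041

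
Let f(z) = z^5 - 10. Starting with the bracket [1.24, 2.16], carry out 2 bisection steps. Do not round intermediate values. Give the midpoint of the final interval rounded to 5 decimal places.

1.58500

f(1.240000) = -7.068375, f(2.160000) = 37.018498 (opposite signs)
step 1: m = 1.700000, f(m) = 4.198570 > 0 → root in [1.240000, 1.700000]
step 2: m = 1.470000, f(m) = -3.135851 < 0 → root in [1.470000, 1.700000]
Midpoint of [1.470000, 1.700000] = 1.585000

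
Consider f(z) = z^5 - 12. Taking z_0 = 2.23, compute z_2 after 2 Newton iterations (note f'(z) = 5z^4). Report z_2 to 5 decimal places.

1.69653

z_0 = 2.230000: f = 43.147308, f' = 123.648672 → z_1 = 2.230000 - (43.147308)/(123.648672) = 1.881049
z_1 = 1.881049: f = 11.550532, f' = 62.599460 → z_2 = 1.881049 - (11.550532)/(62.599460) = 1.696534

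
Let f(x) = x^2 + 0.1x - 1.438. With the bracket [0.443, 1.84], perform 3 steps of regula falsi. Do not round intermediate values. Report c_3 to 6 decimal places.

f(0.443000) = -1.197451, f(1.840000) = 2.131600
step 1: c = 0.945497, f(c) = -0.449485 < 0 → new bracket [0.945497, 1.840000]
step 2: c = 1.101271, f(c) = -0.115075 < 0 → new bracket [1.101271, 1.840000]
step 3: c = 1.139109, f(c) = -0.026520 < 0 → new bracket [1.139109, 1.840000]

1.139109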